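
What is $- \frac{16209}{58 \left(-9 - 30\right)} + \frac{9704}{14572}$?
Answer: $\frac{21512333}{2746822} \approx 7.8317$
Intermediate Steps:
$- \frac{16209}{58 \left(-9 - 30\right)} + \frac{9704}{14572} = - \frac{16209}{58 \left(-39\right)} + 9704 \cdot \frac{1}{14572} = - \frac{16209}{-2262} + \frac{2426}{3643} = \left(-16209\right) \left(- \frac{1}{2262}\right) + \frac{2426}{3643} = \frac{5403}{754} + \frac{2426}{3643} = \frac{21512333}{2746822}$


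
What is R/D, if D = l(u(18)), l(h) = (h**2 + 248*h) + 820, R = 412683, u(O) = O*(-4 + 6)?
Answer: 412683/11044 ≈ 37.367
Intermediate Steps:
u(O) = 2*O (u(O) = O*2 = 2*O)
l(h) = 820 + h**2 + 248*h
D = 11044 (D = 820 + (2*18)**2 + 248*(2*18) = 820 + 36**2 + 248*36 = 820 + 1296 + 8928 = 11044)
R/D = 412683/11044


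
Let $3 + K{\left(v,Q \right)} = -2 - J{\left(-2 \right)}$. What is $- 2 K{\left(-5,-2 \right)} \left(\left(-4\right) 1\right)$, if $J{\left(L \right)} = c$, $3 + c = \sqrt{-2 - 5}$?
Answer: $-16 - 8 i \sqrt{7} \approx -16.0 - 21.166 i$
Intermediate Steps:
$c = -3 + i \sqrt{7}$ ($c = -3 + \sqrt{-2 - 5} = -3 + \sqrt{-7} = -3 + i \sqrt{7} \approx -3.0 + 2.6458 i$)
$J{\left(L \right)} = -3 + i \sqrt{7}$
$K{\left(v,Q \right)} = -2 - i \sqrt{7}$ ($K{\left(v,Q \right)} = -3 - \left(-1 + i \sqrt{7}\right) = -3 + \left(1 - i \sqrt{7}\right) = -2 - i \sqrt{7}$)
$- 2 K{\left(-5,-2 \right)} \left(\left(-4\right) 1\right) = - 2 \left(-2 - i \sqrt{7}\right) \left(\left(-4\right) 1\right) = \left(4 + 2 i \sqrt{7}\right) \left(-4\right) = -16 - 8 i \sqrt{7}$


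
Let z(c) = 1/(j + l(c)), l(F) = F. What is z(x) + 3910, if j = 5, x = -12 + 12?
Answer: 19551/5 ≈ 3910.2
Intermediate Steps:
x = 0
z(c) = 1/(5 + c)
z(x) + 3910 = 1/(5 + 0) + 3910 = 1/5 + 3910 = 19551/5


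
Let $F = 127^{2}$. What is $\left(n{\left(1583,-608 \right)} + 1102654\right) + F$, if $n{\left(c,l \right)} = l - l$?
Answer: $1118783$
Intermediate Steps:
$n{\left(c,l \right)} = 0$
$F = 16129$
$\left(n{\left(1583,-608 \right)} + 1102654\right) + F = \left(0 + 1102654\right) + 16129 = 1102654 + 16129 = 1118783$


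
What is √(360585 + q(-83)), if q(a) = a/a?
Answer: √360586 ≈ 600.49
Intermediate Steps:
q(a) = 1
√(360585 + q(-83)) = √(360585 + 1) = √360586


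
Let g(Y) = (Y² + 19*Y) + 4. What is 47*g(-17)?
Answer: -1410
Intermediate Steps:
g(Y) = 4 + Y² + 19*Y
47*g(-17) = 47*(4 + (-17)² + 19*(-17)) = 47*(4 + 289 - 323) = 47*(-30) = -1410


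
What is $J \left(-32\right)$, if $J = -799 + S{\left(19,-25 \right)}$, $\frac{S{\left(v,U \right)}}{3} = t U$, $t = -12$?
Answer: $-3232$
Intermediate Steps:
$S{\left(v,U \right)} = - 36 U$ ($S{\left(v,U \right)} = 3 \left(- 12 U\right) = - 36 U$)
$J = 101$ ($J = -799 - -900 = -799 + 900 = 101$)
$J \left(-32\right) = 101 \left(-32\right) = -3232$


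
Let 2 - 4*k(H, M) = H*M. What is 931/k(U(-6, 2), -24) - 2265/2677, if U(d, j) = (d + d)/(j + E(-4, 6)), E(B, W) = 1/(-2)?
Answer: -273671/13385 ≈ -20.446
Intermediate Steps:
E(B, W) = -½
U(d, j) = 2*d/(-½ + j) (U(d, j) = (d + d)/(j - ½) = (2*d)/(-½ + j) = 2*d/(-½ + j))
k(H, M) = ½ - H*M/4
931/k(U(-6, 2), -24) - 2265/2677 = 931/(½ - ¼*4*(-6)/(-1 + 2*2)*(-24)) - 2265/2677 = 931/(½ - ¼*4*(-6)/(-1 + 4)*(-24)) - 2265*1/2677 = 931/(½ - ¼*4*(-6)/3*(-24)) - 2265/2677 = 931/(½ - ¼*4*(-6)*(⅓)*(-24)) - 2265/2677 = 931/(½ - ¼*(-8)*(-24)) - 2265/2677 = 931/(½ - 48) - 2265/2677 = 931/(-95/2) - 2265/2677 = 931*(-2/95) - 2265/2677 = -98/5 - 2265/2677 = -273671/13385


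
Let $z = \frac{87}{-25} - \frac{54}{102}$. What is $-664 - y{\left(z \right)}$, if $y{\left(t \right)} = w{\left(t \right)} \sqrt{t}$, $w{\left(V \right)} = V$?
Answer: $-664 + \frac{3408 i \sqrt{7242}}{36125} \approx -664.0 + 8.0283 i$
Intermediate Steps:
$z = - \frac{1704}{425}$ ($z = 87 \left(- \frac{1}{25}\right) - \frac{9}{17} = - \frac{87}{25} - \frac{9}{17} = - \frac{1704}{425} \approx -4.0094$)
$y{\left(t \right)} = t^{\frac{3}{2}}$ ($y{\left(t \right)} = t \sqrt{t} = t^{\frac{3}{2}}$)
$-664 - y{\left(z \right)} = -664 - \left(- \frac{1704}{425}\right)^{\frac{3}{2}} = -664 - - \frac{3408 i \sqrt{7242}}{36125} = -664 + \frac{3408 i \sqrt{7242}}{36125}$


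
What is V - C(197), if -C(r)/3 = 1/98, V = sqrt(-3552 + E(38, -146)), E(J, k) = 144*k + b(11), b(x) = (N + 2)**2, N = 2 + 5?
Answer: 3/98 + I*sqrt(24495) ≈ 0.030612 + 156.51*I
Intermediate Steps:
N = 7
b(x) = 81 (b(x) = (7 + 2)**2 = 9**2 = 81)
E(J, k) = 81 + 144*k (E(J, k) = 144*k + 81 = 81 + 144*k)
V = I*sqrt(24495) (V = sqrt(-3552 + (81 + 144*(-146))) = sqrt(-3552 + (81 - 21024)) = sqrt(-3552 - 20943) = sqrt(-24495) = I*sqrt(24495) ≈ 156.51*I)
C(r) = -3/98
V - C(197) = I*sqrt(24495) - 1*(-3/98) = I*sqrt(24495) + 3/98 = 3/98 + I*sqrt(24495)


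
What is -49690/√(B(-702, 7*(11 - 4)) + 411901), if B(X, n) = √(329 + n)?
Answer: -49690/√(411901 + 3*√42) ≈ -77.422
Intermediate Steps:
-49690/√(B(-702, 7*(11 - 4)) + 411901) = -49690/√(√(329 + 7*(11 - 4)) + 411901) = -49690/√(√(329 + 7*7) + 411901) = -49690/√(√(329 + 49) + 411901) = -49690/√(√378 + 411901) = -49690/√(3*√42 + 411901) = -49690/√(411901 + 3*√42)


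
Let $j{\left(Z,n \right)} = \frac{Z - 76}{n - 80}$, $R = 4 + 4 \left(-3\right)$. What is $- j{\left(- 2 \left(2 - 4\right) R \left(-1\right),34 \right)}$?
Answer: $- \frac{22}{23} \approx -0.95652$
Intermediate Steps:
$R = -8$ ($R = 4 - 12 = -8$)
$j{\left(Z,n \right)} = \frac{-76 + Z}{-80 + n}$
$- j{\left(- 2 \left(2 - 4\right) R \left(-1\right),34 \right)} = - \frac{-76 + - 2 \left(2 - 4\right) \left(-8\right) \left(-1\right)}{-80 + 34} = - \frac{-76 + \left(-2\right) \left(-2\right) \left(-8\right) \left(-1\right)}{-46} = - \frac{\left(-1\right) \left(-76 + 4 \left(-8\right) \left(-1\right)\right)}{46} = - \frac{\left(-1\right) \left(-76 - -32\right)}{46} = - \frac{\left(-1\right) \left(-76 + 32\right)}{46} = - \frac{\left(-1\right) \left(-44\right)}{46} = \left(-1\right) \frac{22}{23} = - \frac{22}{23}$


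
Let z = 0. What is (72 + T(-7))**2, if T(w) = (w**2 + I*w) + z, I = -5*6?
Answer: 109561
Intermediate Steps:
I = -30
T(w) = w**2 - 30*w (T(w) = (w**2 - 30*w) + 0 = w**2 - 30*w)
(72 + T(-7))**2 = (72 - 7*(-30 - 7))**2 = (72 - 7*(-37))**2 = (72 + 259)**2 = 331**2 = 109561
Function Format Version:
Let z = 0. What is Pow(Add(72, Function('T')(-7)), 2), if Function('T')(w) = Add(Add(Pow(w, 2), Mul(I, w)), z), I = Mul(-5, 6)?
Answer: 109561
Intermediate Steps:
I = -30
Function('T')(w) = Add(Pow(w, 2), Mul(-30, w)) (Function('T')(w) = Add(Add(Pow(w, 2), Mul(-30, w)), 0) = Add(Pow(w, 2), Mul(-30, w)))
Pow(Add(72, Function('T')(-7)), 2) = Pow(Add(72, Mul(-7, Add(-30, -7))), 2) = Pow(Add(72, Mul(-7, -37)), 2) = Pow(Add(72, 259), 2) = Pow(331, 2) = 109561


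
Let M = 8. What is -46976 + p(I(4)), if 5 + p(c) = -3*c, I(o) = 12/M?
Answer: -93971/2 ≈ -46986.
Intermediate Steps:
I(o) = 3/2 (I(o) = 12/8 = 12*(1/8) = 3/2)
p(c) = -5 - 3*c
-46976 + p(I(4)) = -46976 + (-5 - 3*3/2) = -46976 + (-5 - 9/2) = -46976 - 19/2 = -93971/2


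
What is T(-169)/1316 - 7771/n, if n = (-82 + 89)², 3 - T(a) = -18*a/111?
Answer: -54061397/340844 ≈ -158.61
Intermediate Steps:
T(a) = 3 + 6*a/37 (T(a) = 3 - (-18*a)/111 = 3 - (-6)*a/37 = 3 + 6*a/37)
n = 49 (n = 7² = 49)
T(-169)/1316 - 7771/n = (3 + (6/37)*(-169))/1316 - 7771/49 = (3 - 1014/37)*(1/1316) - 7771*1/49 = -903/37*1/1316 - 7771/49 = -129/6956 - 7771/49 = -54061397/340844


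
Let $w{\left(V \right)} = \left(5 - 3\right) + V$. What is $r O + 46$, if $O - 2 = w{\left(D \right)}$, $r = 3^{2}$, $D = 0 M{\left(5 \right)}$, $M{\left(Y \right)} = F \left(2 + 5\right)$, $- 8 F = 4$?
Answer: $82$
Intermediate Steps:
$F = - \frac{1}{2}$ ($F = \left(- \frac{1}{8}\right) 4 = - \frac{1}{2} \approx -0.5$)
$M{\left(Y \right)} = - \frac{7}{2}$ ($M{\left(Y \right)} = - \frac{2 + 5}{2} = \left(- \frac{1}{2}\right) 7 = - \frac{7}{2}$)
$D = 0$ ($D = 0 \left(- \frac{7}{2}\right) = 0$)
$w{\left(V \right)} = 2 + V$
$r = 9$
$O = 4$ ($O = 2 + \left(2 + 0\right) = 2 + 2 = 4$)
$r O + 46 = 9 \cdot 4 + 46 = 36 + 46 = 82$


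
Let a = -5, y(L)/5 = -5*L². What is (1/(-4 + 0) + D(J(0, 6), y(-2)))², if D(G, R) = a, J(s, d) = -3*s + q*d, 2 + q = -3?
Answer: 441/16 ≈ 27.563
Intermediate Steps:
q = -5 (q = -2 - 3 = -5)
y(L) = -25*L² (y(L) = 5*(-5*L²) = -25*L²)
J(s, d) = -5*d - 3*s (J(s, d) = -3*s - 5*d = -5*d - 3*s)
D(G, R) = -5
(1/(-4 + 0) + D(J(0, 6), y(-2)))² = (1/(-4 + 0) - 5)² = (1/(-4) - 5)² = (-¼ - 5)² = (-21/4)² = 441/16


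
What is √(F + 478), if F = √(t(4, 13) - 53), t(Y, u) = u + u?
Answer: √(478 + 3*I*√3) ≈ 21.864 + 0.1188*I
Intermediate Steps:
t(Y, u) = 2*u
F = 3*I*√3 (F = √(2*13 - 53) = √(26 - 53) = √(-27) = 3*I*√3 ≈ 5.1962*I)
√(F + 478) = √(3*I*√3 + 478) = √(478 + 3*I*√3)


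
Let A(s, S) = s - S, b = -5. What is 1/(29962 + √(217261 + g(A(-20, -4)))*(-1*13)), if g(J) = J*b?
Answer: 29962/860990815 + 39*√24149/860990815 ≈ 4.1839e-5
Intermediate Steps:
g(J) = -5*J (g(J) = J*(-5) = -5*J)
1/(29962 + √(217261 + g(A(-20, -4)))*(-1*13)) = 1/(29962 + √(217261 - 5*(-20 - 1*(-4)))*(-1*13)) = 1/(29962 + √(217261 - 5*(-20 + 4))*(-13)) = 1/(29962 + √(217261 - 5*(-16))*(-13)) = 1/(29962 + √(217261 + 80)*(-13)) = 1/(29962 + √217341*(-13)) = 1/(29962 + (3*√24149)*(-13)) = 1/(29962 - 39*√24149)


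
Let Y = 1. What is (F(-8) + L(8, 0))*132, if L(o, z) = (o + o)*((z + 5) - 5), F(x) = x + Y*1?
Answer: -924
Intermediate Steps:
F(x) = 1 + x (F(x) = x + 1*1 = x + 1 = 1 + x)
L(o, z) = 2*o*z (L(o, z) = (2*o)*((5 + z) - 5) = (2*o)*z = 2*o*z)
(F(-8) + L(8, 0))*132 = ((1 - 8) + 2*8*0)*132 = (-7 + 0)*132 = -7*132 = -924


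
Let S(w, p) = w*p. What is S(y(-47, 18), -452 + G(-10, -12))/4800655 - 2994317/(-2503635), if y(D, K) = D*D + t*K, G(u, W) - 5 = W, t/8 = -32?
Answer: 3426307605034/2403817576185 ≈ 1.4254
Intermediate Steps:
t = -256 (t = 8*(-32) = -256)
G(u, W) = 5 + W
y(D, K) = D² - 256*K (y(D, K) = D*D - 256*K = D² - 256*K)
S(w, p) = p*w
S(y(-47, 18), -452 + G(-10, -12))/4800655 - 2994317/(-2503635) = ((-452 + (5 - 12))*((-47)² - 256*18))/4800655 - 2994317/(-2503635) = ((-452 - 7)*(2209 - 4608))*(1/4800655) - 2994317*(-1/2503635) = -459*(-2399)*(1/4800655) + 2994317/2503635 = 1101141*(1/4800655) + 2994317/2503635 = 1101141/4800655 + 2994317/2503635 = 3426307605034/2403817576185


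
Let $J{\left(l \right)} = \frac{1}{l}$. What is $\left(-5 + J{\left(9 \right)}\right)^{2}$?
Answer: $\frac{1936}{81} \approx 23.901$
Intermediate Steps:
$\left(-5 + J{\left(9 \right)}\right)^{2} = \left(-5 + \frac{1}{9}\right)^{2} = \left(- \frac{44}{9}\right)^{2} = \frac{1936}{81}$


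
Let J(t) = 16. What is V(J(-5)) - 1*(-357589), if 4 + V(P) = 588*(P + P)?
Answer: 376401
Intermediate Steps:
V(P) = -4 + 1176*P (V(P) = -4 + 588*(P + P) = -4 + 588*(2*P) = -4 + 1176*P)
V(J(-5)) - 1*(-357589) = (-4 + 1176*16) - 1*(-357589) = (-4 + 18816) + 357589 = 18812 + 357589 = 376401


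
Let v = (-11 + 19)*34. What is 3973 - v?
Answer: 3701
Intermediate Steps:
v = 272 (v = 8*34 = 272)
3973 - v = 3973 - 1*272 = 3973 - 272 = 3701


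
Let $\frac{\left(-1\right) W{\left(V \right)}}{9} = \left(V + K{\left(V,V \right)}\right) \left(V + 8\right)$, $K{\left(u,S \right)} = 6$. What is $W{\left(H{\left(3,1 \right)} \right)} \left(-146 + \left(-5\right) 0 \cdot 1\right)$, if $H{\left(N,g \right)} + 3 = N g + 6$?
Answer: $220752$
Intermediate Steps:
$H{\left(N,g \right)} = 3 + N g$ ($H{\left(N,g \right)} = -3 + \left(N g + 6\right) = -3 + \left(6 + N g\right) = 3 + N g$)
$W{\left(V \right)} = - 9 \left(6 + V\right) \left(8 + V\right)$ ($W{\left(V \right)} = - 9 \left(V + 6\right) \left(V + 8\right) = - 9 \left(6 + V\right) \left(8 + V\right)$)
$W{\left(H{\left(3,1 \right)} \right)} \left(-146 + \left(-5\right) 0 \cdot 1\right) = \left(-432 - 126 \left(3 + 3 \cdot 1\right) - 9 \left(3 + 3 \cdot 1\right)^{2}\right) \left(-146 + \left(-5\right) 0 \cdot 1\right) = \left(-432 - 126 \left(3 + 3\right) - 9 \left(3 + 3\right)^{2}\right) \left(-146 + 0 \cdot 1\right) = \left(-432 - 756 - 9 \cdot 6^{2}\right) \left(-146 + 0\right) = \left(-432 - 756 - 324\right) \left(-146\right) = \left(-1512\right) \left(-146\right) = 220752$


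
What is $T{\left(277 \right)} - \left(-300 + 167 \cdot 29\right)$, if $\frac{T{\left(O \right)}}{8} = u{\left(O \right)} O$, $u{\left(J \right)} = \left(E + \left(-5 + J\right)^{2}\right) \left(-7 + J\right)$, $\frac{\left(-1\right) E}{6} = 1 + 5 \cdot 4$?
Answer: $44190714017$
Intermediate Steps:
$E = -126$ ($E = - 6 \left(1 + 5 \cdot 4\right) = - 6 \left(1 + 20\right) = \left(-6\right) 21 = -126$)
$u{\left(J \right)} = \left(-126 + \left(-5 + J\right)^{2}\right) \left(-7 + J\right)$
$T{\left(O \right)} = 8 O \left(707 + O^{3} - 31 O - 17 O^{2}\right)$ ($T{\left(O \right)} = 8 \left(707 + O^{3} - 31 O - 17 O^{2}\right) O = 8 O \left(707 + O^{3} - 31 O - 17 O^{2}\right)$)
$T{\left(277 \right)} - \left(-300 + 167 \cdot 29\right) = 8 \cdot 277 \left(707 + 277^{3} - 8587 - 17 \cdot 277^{2}\right) - \left(-300 + 167 \cdot 29\right) = 8 \cdot 277 \left(707 + 21253933 - 8587 - 1304393\right) - \left(-300 + 4843\right) = 8 \cdot 277 \left(707 + 21253933 - 8587 - 1304393\right) - 4543 = 8 \cdot 277 \cdot 19941660 - 4543 = 44190718560 - 4543 = 44190714017$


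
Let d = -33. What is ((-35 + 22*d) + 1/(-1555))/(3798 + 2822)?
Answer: -295839/2573525 ≈ -0.11495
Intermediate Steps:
((-35 + 22*d) + 1/(-1555))/(3798 + 2822) = ((-35 + 22*(-33)) + 1/(-1555))/(3798 + 2822) = ((-35 - 726) - 1/1555)/6620 = (-761 - 1/1555)*(1/6620) = -1183356/1555*1/6620 = -295839/2573525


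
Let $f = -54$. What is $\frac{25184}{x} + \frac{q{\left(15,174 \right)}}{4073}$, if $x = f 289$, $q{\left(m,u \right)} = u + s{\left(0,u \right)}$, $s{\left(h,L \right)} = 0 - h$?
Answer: $- \frac{49929494}{31781619} \approx -1.571$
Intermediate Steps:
$s{\left(h,L \right)} = - h$
$q{\left(m,u \right)} = u$ ($q{\left(m,u \right)} = u - 0 = u + 0 = u$)
$x = -15606$ ($x = \left(-54\right) 289 = -15606$)
$\frac{25184}{x} + \frac{q{\left(15,174 \right)}}{4073} = \frac{25184}{-15606} + \frac{174}{4073} = 25184 \left(- \frac{1}{15606}\right) + 174 \cdot \frac{1}{4073} = - \frac{12592}{7803} + \frac{174}{4073} = - \frac{49929494}{31781619}$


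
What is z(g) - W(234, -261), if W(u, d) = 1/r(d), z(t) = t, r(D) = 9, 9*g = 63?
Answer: 62/9 ≈ 6.8889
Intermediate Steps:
g = 7 (g = (⅑)*63 = 7)
W(u, d) = ⅑ (W(u, d) = 1/9 = ⅑)
z(g) - W(234, -261) = 7 - 1*⅑ = 7 - ⅑ = 62/9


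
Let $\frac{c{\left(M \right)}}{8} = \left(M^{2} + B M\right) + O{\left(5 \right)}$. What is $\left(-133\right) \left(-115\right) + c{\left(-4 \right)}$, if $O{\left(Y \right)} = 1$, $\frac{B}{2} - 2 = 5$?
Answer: $14983$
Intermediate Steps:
$B = 14$ ($B = 4 + 2 \cdot 5 = 4 + 10 = 14$)
$c{\left(M \right)} = 8 + 8 M^{2} + 112 M$ ($c{\left(M \right)} = 8 \left(\left(M^{2} + 14 M\right) + 1\right) = 8 \left(1 + M^{2} + 14 M\right) = 8 + 8 M^{2} + 112 M$)
$\left(-133\right) \left(-115\right) + c{\left(-4 \right)} = \left(-133\right) \left(-115\right) + \left(8 + 8 \left(-4\right)^{2} + 112 \left(-4\right)\right) = 15295 + \left(8 + 8 \cdot 16 - 448\right) = 15295 + \left(8 + 128 - 448\right) = 15295 - 312 = 14983$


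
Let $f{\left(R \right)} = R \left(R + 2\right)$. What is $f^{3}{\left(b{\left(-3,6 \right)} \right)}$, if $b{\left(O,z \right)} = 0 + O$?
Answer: $27$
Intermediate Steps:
$b{\left(O,z \right)} = O$
$f{\left(R \right)} = R \left(2 + R\right)$
$f^{3}{\left(b{\left(-3,6 \right)} \right)} = \left(- 3 \left(2 - 3\right)\right)^{3} = \left(\left(-3\right) \left(-1\right)\right)^{3} = 3^{3} = 27$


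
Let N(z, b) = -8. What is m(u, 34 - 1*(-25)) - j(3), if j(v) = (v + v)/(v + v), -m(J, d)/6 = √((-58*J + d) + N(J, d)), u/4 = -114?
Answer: -1 - 66*√219 ≈ -977.71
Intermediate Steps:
u = -456 (u = 4*(-114) = -456)
m(J, d) = -6*√(-8 + d - 58*J) (m(J, d) = -6*√((-58*J + d) - 8) = -6*√((d - 58*J) - 8) = -6*√(-8 + d - 58*J))
j(v) = 1 (j(v) = (2*v)/((2*v)) = (2*v)*(1/(2*v)) = 1)
m(u, 34 - 1*(-25)) - j(3) = -6*√(-8 + (34 - 1*(-25)) - 58*(-456)) - 1*1 = -6*√(-8 + (34 + 25) + 26448) - 1 = -6*√(-8 + 59 + 26448) - 1 = -66*√219 - 1 = -1 - 66*√219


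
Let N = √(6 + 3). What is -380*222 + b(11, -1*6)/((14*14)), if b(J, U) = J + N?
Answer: -1181039/14 ≈ -84360.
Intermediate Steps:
N = 3 (N = √9 = 3)
b(J, U) = 3 + J (b(J, U) = J + 3 = 3 + J)
-380*222 + b(11, -1*6)/((14*14)) = -380*222 + (3 + 11)/((14*14)) = -84360 + 14/196 = -84360 + 14*(1/196) = -84360 + 1/14 = -1181039/14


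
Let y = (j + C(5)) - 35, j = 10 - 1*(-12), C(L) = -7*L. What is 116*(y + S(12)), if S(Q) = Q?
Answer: -4176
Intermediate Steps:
j = 22 (j = 10 + 12 = 22)
y = -48 (y = (22 - 7*5) - 35 = (22 - 35) - 35 = -13 - 35 = -48)
116*(y + S(12)) = 116*(-48 + 12) = 116*(-36) = -4176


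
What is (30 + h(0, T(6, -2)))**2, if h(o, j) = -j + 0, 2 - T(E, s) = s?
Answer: 676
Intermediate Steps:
T(E, s) = 2 - s
h(o, j) = -j
(30 + h(0, T(6, -2)))**2 = (30 - (2 - 1*(-2)))**2 = (30 - (2 + 2))**2 = (30 - 1*4)**2 = (30 - 4)**2 = 26**2 = 676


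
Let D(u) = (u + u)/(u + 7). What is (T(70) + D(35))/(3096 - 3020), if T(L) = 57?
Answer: 44/57 ≈ 0.77193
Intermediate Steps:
D(u) = 2*u/(7 + u) (D(u) = (2*u)/(7 + u) = 2*u/(7 + u))
(T(70) + D(35))/(3096 - 3020) = (57 + 2*35/(7 + 35))/(3096 - 3020) = (57 + 2*35/42)/76 = (57 + 2*35*(1/42))*(1/76) = (57 + 5/3)*(1/76) = (176/3)*(1/76) = 44/57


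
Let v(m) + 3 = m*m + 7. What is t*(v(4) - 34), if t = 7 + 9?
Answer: -224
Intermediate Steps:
v(m) = 4 + m² (v(m) = -3 + (m*m + 7) = -3 + (m² + 7) = -3 + (7 + m²) = 4 + m²)
t = 16
t*(v(4) - 34) = 16*((4 + 4²) - 34) = 16*((4 + 16) - 34) = 16*(20 - 34) = 16*(-14) = -224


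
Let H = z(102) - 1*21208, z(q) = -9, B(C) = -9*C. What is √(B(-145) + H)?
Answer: 2*I*√4978 ≈ 141.11*I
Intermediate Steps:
H = -21217 (H = -9 - 1*21208 = -9 - 21208 = -21217)
√(B(-145) + H) = √(-9*(-145) - 21217) = √(1305 - 21217) = √(-19912) = 2*I*√4978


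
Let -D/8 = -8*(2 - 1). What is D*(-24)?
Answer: -1536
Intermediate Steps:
D = 64 (D = -(-64)*(2 - 1) = -(-64) = -8*(-8) = 64)
D*(-24) = 64*(-24) = -1536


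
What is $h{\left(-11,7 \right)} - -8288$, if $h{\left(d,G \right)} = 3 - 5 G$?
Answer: $8256$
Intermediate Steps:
$h{\left(-11,7 \right)} - -8288 = \left(3 - 35\right) - -8288 = \left(3 - 35\right) + 8288 = -32 + 8288 = 8256$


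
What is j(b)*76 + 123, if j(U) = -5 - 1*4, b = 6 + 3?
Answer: -561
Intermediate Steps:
b = 9
j(U) = -9 (j(U) = -5 - 4 = -9)
j(b)*76 + 123 = -9*76 + 123 = -684 + 123 = -561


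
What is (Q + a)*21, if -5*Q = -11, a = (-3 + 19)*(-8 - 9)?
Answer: -28329/5 ≈ -5665.8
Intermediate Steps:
a = -272 (a = 16*(-17) = -272)
Q = 11/5 (Q = -1/5*(-11) = 11/5 ≈ 2.2000)
(Q + a)*21 = (11/5 - 272)*21 = -1349/5*21 = -28329/5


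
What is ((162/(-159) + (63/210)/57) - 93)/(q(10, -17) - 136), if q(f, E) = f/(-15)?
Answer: 2840151/4128700 ≈ 0.68790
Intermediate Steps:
q(f, E) = -f/15 (q(f, E) = f*(-1/15) = -f/15)
((162/(-159) + (63/210)/57) - 93)/(q(10, -17) - 136) = ((162/(-159) + (63/210)/57) - 93)/(-1/15*10 - 136) = ((162*(-1/159) + (63*(1/210))*(1/57)) - 93)/(-⅔ - 136) = ((-54/53 + (3/10)*(1/57)) - 93)/(-410/3) = ((-54/53 + 1/190) - 93)*(-3/410) = (-10207/10070 - 93)*(-3/410) = -946717/10070*(-3/410) = 2840151/4128700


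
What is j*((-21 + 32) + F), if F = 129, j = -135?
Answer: -18900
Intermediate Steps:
j*((-21 + 32) + F) = -135*((-21 + 32) + 129) = -135*(11 + 129) = -135*140 = -18900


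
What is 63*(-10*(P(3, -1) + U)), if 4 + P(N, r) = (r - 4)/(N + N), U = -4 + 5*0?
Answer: 5565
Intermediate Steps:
U = -4 (U = -4 + 0 = -4)
P(N, r) = -4 + (-4 + r)/(2*N) (P(N, r) = -4 + (r - 4)/(N + N) = -4 + (-4 + r)/((2*N)) = -4 + (-4 + r)*(1/(2*N)) = -4 + (-4 + r)/(2*N))
63*(-10*(P(3, -1) + U)) = 63*(-10*((½)*(-4 - 1 - 8*3)/3 - 4)) = 63*(-10*((½)*(⅓)*(-4 - 1 - 24) - 4)) = 63*(-10*((½)*(⅓)*(-29) - 4)) = 63*(-10*(-29/6 - 4)) = 63*(-10*(-53/6)) = 63*(265/3) = 5565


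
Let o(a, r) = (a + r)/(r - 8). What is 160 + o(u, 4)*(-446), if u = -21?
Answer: -3471/2 ≈ -1735.5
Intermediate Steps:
o(a, r) = (a + r)/(-8 + r)
160 + o(u, 4)*(-446) = 160 + ((-21 + 4)/(-8 + 4))*(-446) = 160 + (-17/(-4))*(-446) = 160 - 1/4*(-17)*(-446) = 160 + (17/4)*(-446) = 160 - 3791/2 = -3471/2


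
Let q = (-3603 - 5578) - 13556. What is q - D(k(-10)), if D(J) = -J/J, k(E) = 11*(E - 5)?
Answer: -22736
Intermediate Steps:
k(E) = -55 + 11*E (k(E) = 11*(-5 + E) = -55 + 11*E)
q = -22737 (q = -9181 - 13556 = -22737)
D(J) = -1 (D(J) = -1*1 = -1)
q - D(k(-10)) = -22737 - 1*(-1) = -22737 + 1 = -22736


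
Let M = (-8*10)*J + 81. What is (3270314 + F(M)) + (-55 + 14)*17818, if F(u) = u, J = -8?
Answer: 2540497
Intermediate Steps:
M = 721 (M = -8*10*(-8) + 81 = -80*(-8) + 81 = 640 + 81 = 721)
(3270314 + F(M)) + (-55 + 14)*17818 = (3270314 + 721) + (-55 + 14)*17818 = 3271035 - 41*17818 = 3271035 - 730538 = 2540497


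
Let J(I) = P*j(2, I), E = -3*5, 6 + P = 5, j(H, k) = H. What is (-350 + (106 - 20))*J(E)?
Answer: 528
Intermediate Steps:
P = -1 (P = -6 + 5 = -1)
E = -15
J(I) = -2 (J(I) = -1*2 = -2)
(-350 + (106 - 20))*J(E) = (-350 + (106 - 20))*(-2) = (-350 + 86)*(-2) = -264*(-2) = 528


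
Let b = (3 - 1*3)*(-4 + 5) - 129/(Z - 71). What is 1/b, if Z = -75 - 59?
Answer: 205/129 ≈ 1.5891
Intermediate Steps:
Z = -134
b = 129/205 (b = (3 - 1*3)*(-4 + 5) - 129/(-134 - 71) = (3 - 3)*1 - 129/(-205) = 0*1 - 1/205*(-129) = 0 + 129/205 = 129/205 ≈ 0.62927)
1/b = 1/(129/205) = 205/129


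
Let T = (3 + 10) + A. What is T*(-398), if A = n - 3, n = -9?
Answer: -398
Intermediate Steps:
A = -12 (A = -9 - 3 = -12)
T = 1 (T = (3 + 10) - 12 = 13 - 12 = 1)
T*(-398) = 1*(-398) = -398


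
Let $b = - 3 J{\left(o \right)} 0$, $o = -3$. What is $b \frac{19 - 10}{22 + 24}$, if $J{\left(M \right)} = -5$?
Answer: $0$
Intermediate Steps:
$b = 0$ ($b = \left(-3\right) \left(-5\right) 0 = 15 \cdot 0 = 0$)
$b \frac{19 - 10}{22 + 24} = 0 \frac{19 - 10}{22 + 24} = 0 \cdot \frac{9}{46} = 0$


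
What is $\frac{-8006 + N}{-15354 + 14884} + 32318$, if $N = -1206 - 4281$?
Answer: $\frac{15202953}{470} \approx 32347.0$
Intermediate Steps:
$N = -5487$
$\frac{-8006 + N}{-15354 + 14884} + 32318 = \frac{-8006 - 5487}{-15354 + 14884} + 32318 = - \frac{13493}{-470} + 32318 = \left(-13493\right) \left(- \frac{1}{470}\right) + 32318 = \frac{13493}{470} + 32318 = \frac{15202953}{470}$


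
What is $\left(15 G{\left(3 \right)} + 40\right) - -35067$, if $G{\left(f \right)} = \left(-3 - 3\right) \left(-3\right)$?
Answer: $35377$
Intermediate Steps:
$G{\left(f \right)} = 18$ ($G{\left(f \right)} = \left(-6\right) \left(-3\right) = 18$)
$\left(15 G{\left(3 \right)} + 40\right) - -35067 = \left(15 \cdot 18 + 40\right) - -35067 = \left(270 + 40\right) + 35067 = 310 + 35067 = 35377$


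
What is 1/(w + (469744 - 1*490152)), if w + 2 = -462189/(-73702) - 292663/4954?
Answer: -91279927/1867843351100 ≈ -4.8869e-5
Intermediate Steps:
w = -5002600884/91279927 (w = -2 + (-462189/(-73702) - 292663/4954) = -2 + (-462189*(-1/73702) - 292663*1/4954) = -2 + (462189/73702 - 292663/4954) = -2 - 4820041030/91279927 = -5002600884/91279927 ≈ -54.805)
1/(w + (469744 - 1*490152)) = 1/(-5002600884/91279927 + (469744 - 1*490152)) = 1/(-5002600884/91279927 + (469744 - 490152)) = 1/(-5002600884/91279927 - 20408) = 1/(-1867843351100/91279927) = -91279927/1867843351100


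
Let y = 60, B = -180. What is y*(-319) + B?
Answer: -19320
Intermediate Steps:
y*(-319) + B = 60*(-319) - 180 = -19140 - 180 = -19320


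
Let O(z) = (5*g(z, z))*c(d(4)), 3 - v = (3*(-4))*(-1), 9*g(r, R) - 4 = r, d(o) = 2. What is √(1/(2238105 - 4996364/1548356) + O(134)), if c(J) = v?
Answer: I*√517881518975461806119882434/866344577254 ≈ 26.268*I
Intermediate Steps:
g(r, R) = 4/9 + r/9
v = -9 (v = 3 - 3*(-4)*(-1) = 3 - (-12)*(-1) = 3 - 1*12 = 3 - 12 = -9)
c(J) = -9
O(z) = -20 - 5*z (O(z) = (5*(4/9 + z/9))*(-9) = (20/9 + 5*z/9)*(-9) = -20 - 5*z)
√(1/(2238105 - 4996364/1548356) + O(134)) = √(1/(2238105 - 4996364/1548356) + (-20 - 5*134)) = √(1/(2238105 - 4996364*1/1548356) + (-20 - 670)) = √(1/(2238105 - 1249091/387089) - 690) = √(1/(866344577254/387089) - 690) = √(387089/866344577254 - 690) = √(-597777757918171/866344577254) = I*√517881518975461806119882434/866344577254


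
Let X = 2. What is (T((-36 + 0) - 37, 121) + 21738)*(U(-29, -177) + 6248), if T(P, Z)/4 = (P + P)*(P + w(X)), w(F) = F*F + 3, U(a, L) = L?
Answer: 365972022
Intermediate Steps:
w(F) = 3 + F² (w(F) = F² + 3 = 3 + F²)
T(P, Z) = 8*P*(7 + P) (T(P, Z) = 4*((P + P)*(P + (3 + 2²))) = 4*((2*P)*(P + (3 + 4))) = 4*((2*P)*(P + 7)) = 4*((2*P)*(7 + P)) = 4*(2*P*(7 + P)) = 8*P*(7 + P))
(T((-36 + 0) - 37, 121) + 21738)*(U(-29, -177) + 6248) = (8*((-36 + 0) - 37)*(7 + ((-36 + 0) - 37)) + 21738)*(-177 + 6248) = (8*(-36 - 37)*(7 + (-36 - 37)) + 21738)*6071 = (8*(-73)*(7 - 73) + 21738)*6071 = (8*(-73)*(-66) + 21738)*6071 = (38544 + 21738)*6071 = 60282*6071 = 365972022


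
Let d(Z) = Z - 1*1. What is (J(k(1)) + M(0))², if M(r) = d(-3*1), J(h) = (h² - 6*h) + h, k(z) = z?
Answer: 64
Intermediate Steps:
J(h) = h² - 5*h
d(Z) = -1 + Z (d(Z) = Z - 1 = -1 + Z)
M(r) = -4 (M(r) = -1 - 3*1 = -1 - 3 = -4)
(J(k(1)) + M(0))² = (1*(-5 + 1) - 4)² = (1*(-4) - 4)² = (-4 - 4)² = (-8)² = 64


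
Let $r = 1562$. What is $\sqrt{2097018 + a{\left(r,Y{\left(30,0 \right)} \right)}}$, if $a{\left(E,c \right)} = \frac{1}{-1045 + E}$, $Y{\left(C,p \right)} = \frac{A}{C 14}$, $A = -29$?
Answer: $\frac{\sqrt{560509844719}}{517} \approx 1448.1$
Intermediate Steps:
$Y{\left(C,p \right)} = - \frac{29}{14 C}$ ($Y{\left(C,p \right)} = - \frac{29}{C 14} = - \frac{29}{14 C}$)
$\sqrt{2097018 + a{\left(r,Y{\left(30,0 \right)} \right)}} = \sqrt{2097018 + \frac{1}{-1045 + 1562}} = \sqrt{2097018 + \frac{1}{517}} = \sqrt{\frac{1084158307}{517}} = \frac{\sqrt{560509844719}}{517}$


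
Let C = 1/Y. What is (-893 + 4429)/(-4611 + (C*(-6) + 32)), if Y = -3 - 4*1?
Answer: -24752/32047 ≈ -0.77237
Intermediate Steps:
Y = -7 (Y = -3 - 4 = -7)
C = -⅐ (C = 1/(-7) = -⅐ ≈ -0.14286)
(-893 + 4429)/(-4611 + (C*(-6) + 32)) = (-893 + 4429)/(-4611 + (-⅐*(-6) + 32)) = 3536/(-4611 + (6/7 + 32)) = 3536/(-4611 + 230/7) = 3536/(-32047/7) = 3536*(-7/32047) = -24752/32047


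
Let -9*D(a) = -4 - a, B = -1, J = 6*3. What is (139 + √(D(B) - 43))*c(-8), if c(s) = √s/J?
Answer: -16*√3/27 + 139*I*√2/9 ≈ -1.0264 + 21.842*I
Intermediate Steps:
J = 18
D(a) = 4/9 + a/9 (D(a) = -(-4 - a)/9 = 4/9 + a/9)
c(s) = √s/18
(139 + √(D(B) - 43))*c(-8) = (139 + √((4/9 + (⅑)*(-1)) - 43))*(√(-8)/18) = (139 + √((4/9 - ⅑) - 43))*((2*I*√2)/18) = (139 + √(⅓ - 43))*(I*√2/9) = (139 + √(-128/3))*(I*√2/9) = (139 + 8*I*√6/3)*(I*√2/9) = I*√2*(139 + 8*I*√6/3)/9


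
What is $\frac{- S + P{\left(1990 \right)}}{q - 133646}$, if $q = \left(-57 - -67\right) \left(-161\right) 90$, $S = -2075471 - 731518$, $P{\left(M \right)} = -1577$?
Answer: $- \frac{1402706}{139273} \approx -10.072$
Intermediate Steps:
$S = -2806989$ ($S = -2075471 - 731518 = -2806989$)
$q = -144900$ ($q = \left(-57 + 67\right) \left(-161\right) 90 = 10 \left(-161\right) 90 = \left(-1610\right) 90 = -144900$)
$\frac{- S + P{\left(1990 \right)}}{q - 133646} = \frac{\left(-1\right) \left(-2806989\right) - 1577}{-144900 - 133646} = \frac{2806989 - 1577}{-278546} = 2805412 \left(- \frac{1}{278546}\right) = - \frac{1402706}{139273}$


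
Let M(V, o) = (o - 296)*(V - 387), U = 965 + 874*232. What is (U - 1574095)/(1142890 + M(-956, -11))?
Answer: -1370362/1555191 ≈ -0.88115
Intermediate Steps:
U = 203733 (U = 965 + 202768 = 203733)
M(V, o) = (-387 + V)*(-296 + o) (M(V, o) = (-296 + o)*(-387 + V) = (-387 + V)*(-296 + o))
(U - 1574095)/(1142890 + M(-956, -11)) = (203733 - 1574095)/(1142890 + (114552 - 387*(-11) - 296*(-956) - 956*(-11))) = -1370362/(1142890 + (114552 + 4257 + 282976 + 10516)) = -1370362/(1142890 + 412301) = -1370362/1555191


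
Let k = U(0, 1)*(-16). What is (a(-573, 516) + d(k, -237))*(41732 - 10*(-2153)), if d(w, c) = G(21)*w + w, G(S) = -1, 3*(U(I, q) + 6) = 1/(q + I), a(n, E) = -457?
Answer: -28910734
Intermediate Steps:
U(I, q) = -6 + 1/(3*(I + q)) (U(I, q) = -6 + 1/(3*(q + I)) = -6 + 1/(3*(I + q)))
k = 272/3 (k = ((⅓ - 6*0 - 6*1)/(0 + 1))*(-16) = ((⅓ + 0 - 6)/1)*(-16) = (1*(-17/3))*(-16) = -17/3*(-16) = 272/3 ≈ 90.667)
d(w, c) = 0 (d(w, c) = -w + w = 0)
(a(-573, 516) + d(k, -237))*(41732 - 10*(-2153)) = (-457 + 0)*(41732 - 10*(-2153)) = -457*(41732 + 21530) = -457*63262 = -28910734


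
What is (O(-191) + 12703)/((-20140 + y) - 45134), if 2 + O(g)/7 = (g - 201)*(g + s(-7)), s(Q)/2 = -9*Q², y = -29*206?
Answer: -2957001/71248 ≈ -41.503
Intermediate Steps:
y = -5974
s(Q) = -18*Q² (s(Q) = 2*(-9*Q²) = -18*Q²)
O(g) = -14 + 7*(-882 + g)*(-201 + g) (O(g) = -14 + 7*((g - 201)*(g - 18*(-7)²)) = -14 + 7*((-201 + g)*(g - 18*49)) = -14 + 7*((-201 + g)*(g - 882)) = -14 + 7*((-201 + g)*(-882 + g)) = -14 + 7*((-882 + g)*(-201 + g)) = -14 + 7*(-882 + g)*(-201 + g))
(O(-191) + 12703)/((-20140 + y) - 45134) = ((1240960 - 7581*(-191) + 7*(-191)²) + 12703)/((-20140 - 5974) - 45134) = ((1240960 + 1447971 + 7*36481) + 12703)/(-26114 - 45134) = ((1240960 + 1447971 + 255367) + 12703)/(-71248) = (2944298 + 12703)*(-1/71248) = 2957001*(-1/71248) = -2957001/71248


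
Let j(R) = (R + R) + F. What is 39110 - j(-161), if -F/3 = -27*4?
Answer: 39108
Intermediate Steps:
F = 324 (F = -(-27)*3*4 = -(-27)*12 = -3*(-108) = 324)
j(R) = 324 + 2*R (j(R) = (R + R) + 324 = 2*R + 324 = 324 + 2*R)
39110 - j(-161) = 39110 - (324 + 2*(-161)) = 39110 - (324 - 322) = 39110 - 1*2 = 39110 - 2 = 39108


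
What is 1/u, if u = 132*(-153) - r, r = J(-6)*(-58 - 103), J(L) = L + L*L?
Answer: -1/15366 ≈ -6.5079e-5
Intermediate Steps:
J(L) = L + L²
r = -4830 (r = (-6*(1 - 6))*(-58 - 103) = -6*(-5)*(-161) = 30*(-161) = -4830)
u = -15366 (u = 132*(-153) - 1*(-4830) = -20196 + 4830 = -15366)
1/u = 1/(-15366) = -1/15366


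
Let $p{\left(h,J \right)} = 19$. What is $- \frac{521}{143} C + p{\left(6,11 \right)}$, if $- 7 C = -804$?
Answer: $- \frac{399865}{1001} \approx -399.47$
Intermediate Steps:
$C = \frac{804}{7}$ ($C = \left(- \frac{1}{7}\right) \left(-804\right) = \frac{804}{7} \approx 114.86$)
$- \frac{521}{143} C + p{\left(6,11 \right)} = - \frac{521}{143} \cdot \frac{804}{7} + 19 = \left(-521\right) \frac{1}{143} \cdot \frac{804}{7} + 19 = \left(- \frac{521}{143}\right) \frac{804}{7} + 19 = - \frac{418884}{1001} + 19 = - \frac{399865}{1001}$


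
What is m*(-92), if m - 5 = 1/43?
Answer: -19872/43 ≈ -462.14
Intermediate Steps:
m = 216/43 (m = 5 + 1/43 = 216/43 ≈ 5.0233)
m*(-92) = (216/43)*(-92) = -19872/43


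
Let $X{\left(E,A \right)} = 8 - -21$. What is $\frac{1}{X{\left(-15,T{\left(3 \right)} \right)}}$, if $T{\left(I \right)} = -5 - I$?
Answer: $\frac{1}{29} \approx 0.034483$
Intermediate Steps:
$X{\left(E,A \right)} = 29$ ($X{\left(E,A \right)} = 8 + 21 = 29$)
$\frac{1}{X{\left(-15,T{\left(3 \right)} \right)}} = \frac{1}{29}$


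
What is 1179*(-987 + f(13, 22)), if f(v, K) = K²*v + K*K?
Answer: 6825231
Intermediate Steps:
f(v, K) = K² + v*K² (f(v, K) = v*K² + K² = K² + v*K²)
1179*(-987 + f(13, 22)) = 1179*(-987 + 22²*(1 + 13)) = 1179*(-987 + 484*14) = 1179*(-987 + 6776) = 1179*5789 = 6825231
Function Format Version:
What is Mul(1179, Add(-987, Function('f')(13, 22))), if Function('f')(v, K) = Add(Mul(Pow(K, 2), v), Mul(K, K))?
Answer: 6825231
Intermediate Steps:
Function('f')(v, K) = Add(Pow(K, 2), Mul(v, Pow(K, 2))) (Function('f')(v, K) = Add(Mul(v, Pow(K, 2)), Pow(K, 2)) = Add(Pow(K, 2), Mul(v, Pow(K, 2))))
Mul(1179, Add(-987, Function('f')(13, 22))) = Mul(1179, Add(-987, Mul(Pow(22, 2), Add(1, 13)))) = Mul(1179, Add(-987, Mul(484, 14))) = Mul(1179, Add(-987, 6776)) = Mul(1179, 5789) = 6825231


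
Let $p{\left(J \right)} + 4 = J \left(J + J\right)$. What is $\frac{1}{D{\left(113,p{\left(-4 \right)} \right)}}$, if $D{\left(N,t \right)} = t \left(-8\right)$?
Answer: $- \frac{1}{224} \approx -0.0044643$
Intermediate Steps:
$p{\left(J \right)} = -4 + 2 J^{2}$ ($p{\left(J \right)} = -4 + J \left(J + J\right) = -4 + J 2 J = -4 + 2 J^{2}$)
$D{\left(N,t \right)} = - 8 t$
$\frac{1}{D{\left(113,p{\left(-4 \right)} \right)}} = \frac{1}{\left(-8\right) \left(-4 + 2 \left(-4\right)^{2}\right)} = \frac{1}{\left(-8\right) \left(-4 + 2 \cdot 16\right)} = \frac{1}{\left(-8\right) \left(-4 + 32\right)} = \frac{1}{\left(-8\right) 28} = \frac{1}{-224} = - \frac{1}{224}$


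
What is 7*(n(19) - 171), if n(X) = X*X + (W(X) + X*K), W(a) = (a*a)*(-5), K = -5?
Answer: -11970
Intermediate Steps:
W(a) = -5*a**2 (W(a) = a**2*(-5) = -5*a**2)
n(X) = -5*X - 4*X**2 (n(X) = X*X + (-5*X**2 + X*(-5)) = X**2 + (-5*X**2 - 5*X) = X**2 + (-5*X - 5*X**2) = -5*X - 4*X**2)
7*(n(19) - 171) = 7*(19*(-5 - 4*19) - 171) = 7*(19*(-5 - 76) - 171) = 7*(19*(-81) - 171) = 7*(-1539 - 171) = 7*(-1710) = -11970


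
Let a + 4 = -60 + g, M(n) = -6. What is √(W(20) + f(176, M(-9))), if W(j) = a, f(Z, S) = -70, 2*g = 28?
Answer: 2*I*√30 ≈ 10.954*I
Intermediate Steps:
g = 14 (g = (½)*28 = 14)
a = -50 (a = -4 + (-60 + 14) = -4 - 46 = -50)
W(j) = -50
√(W(20) + f(176, M(-9))) = √(-50 - 70) = √(-120) = 2*I*√30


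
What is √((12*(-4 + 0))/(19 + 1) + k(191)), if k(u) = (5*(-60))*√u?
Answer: 2*√(-15 - 1875*√191)/5 ≈ 64.409*I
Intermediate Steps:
k(u) = -300*√u
√((12*(-4 + 0))/(19 + 1) + k(191)) = √((12*(-4 + 0))/(19 + 1) - 300*√191) = √((12*(-4))/20 - 300*√191) = √((1/20)*(-48) - 300*√191) = √(-12/5 - 300*√191)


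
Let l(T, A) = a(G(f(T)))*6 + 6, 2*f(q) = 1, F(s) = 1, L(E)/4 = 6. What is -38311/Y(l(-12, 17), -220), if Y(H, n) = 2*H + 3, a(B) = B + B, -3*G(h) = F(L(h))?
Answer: -5473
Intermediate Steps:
L(E) = 24 (L(E) = 4*6 = 24)
f(q) = 1/2 (f(q) = (1/2)*1 = 1/2)
G(h) = -1/3 (G(h) = -1/3*1 = -1/3)
a(B) = 2*B
l(T, A) = 2 (l(T, A) = (2*(-1/3))*6 + 6 = -2/3*6 + 6 = -4 + 6 = 2)
Y(H, n) = 3 + 2*H
-38311/Y(l(-12, 17), -220) = -38311/(3 + 2*2) = -38311/(3 + 4) = -38311/7 = -38311*1/7 = -5473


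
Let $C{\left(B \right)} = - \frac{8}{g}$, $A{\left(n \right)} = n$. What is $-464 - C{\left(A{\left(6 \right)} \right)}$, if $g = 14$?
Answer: $- \frac{3244}{7} \approx -463.43$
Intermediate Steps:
$C{\left(B \right)} = - \frac{4}{7}$ ($C{\left(B \right)} = - \frac{8}{14} = \left(-8\right) \frac{1}{14} = - \frac{4}{7}$)
$-464 - C{\left(A{\left(6 \right)} \right)} = -464 - - \frac{4}{7} = -464 + \frac{4}{7} = - \frac{3244}{7}$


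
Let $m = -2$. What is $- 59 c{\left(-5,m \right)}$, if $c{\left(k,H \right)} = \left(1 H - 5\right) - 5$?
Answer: $708$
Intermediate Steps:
$c{\left(k,H \right)} = -10 + H$ ($c{\left(k,H \right)} = \left(H - 5\right) - 5 = \left(-5 + H\right) - 5 = -10 + H$)
$- 59 c{\left(-5,m \right)} = - 59 \left(-10 - 2\right) = \left(-59\right) \left(-12\right) = 708$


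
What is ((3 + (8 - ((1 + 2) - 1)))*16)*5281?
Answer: 760464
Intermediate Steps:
((3 + (8 - ((1 + 2) - 1)))*16)*5281 = ((3 + (8 - (3 - 1)))*16)*5281 = ((3 + (8 - 1*2))*16)*5281 = ((3 + (8 - 2))*16)*5281 = ((3 + 6)*16)*5281 = (9*16)*5281 = 144*5281 = 760464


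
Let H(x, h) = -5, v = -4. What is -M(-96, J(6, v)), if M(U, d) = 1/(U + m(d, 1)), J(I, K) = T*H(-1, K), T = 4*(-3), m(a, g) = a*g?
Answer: 1/36 ≈ 0.027778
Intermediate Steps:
T = -12
J(I, K) = 60 (J(I, K) = -12*(-5) = 60)
M(U, d) = 1/(U + d) (M(U, d) = 1/(U + d*1) = 1/(U + d))
-M(-96, J(6, v)) = -1/(-96 + 60) = -1/(-36) = -1*(-1/36) = 1/36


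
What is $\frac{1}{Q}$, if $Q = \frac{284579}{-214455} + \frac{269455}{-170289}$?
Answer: $- \frac{716065245}{2083267556} \approx -0.34372$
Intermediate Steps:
$Q = - \frac{2083267556}{716065245}$ ($Q = 284579 \left(- \frac{1}{214455}\right) + 269455 \left(- \frac{1}{170289}\right) = - \frac{284579}{214455} - \frac{269455}{170289} = - \frac{2083267556}{716065245} \approx -2.9093$)
$\frac{1}{Q} = \frac{1}{- \frac{2083267556}{716065245}} = - \frac{716065245}{2083267556}$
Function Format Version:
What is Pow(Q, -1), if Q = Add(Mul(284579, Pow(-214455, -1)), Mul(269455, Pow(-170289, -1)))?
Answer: Rational(-716065245, 2083267556) ≈ -0.34372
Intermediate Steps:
Q = Rational(-2083267556, 716065245) (Q = Add(Mul(284579, Rational(-1, 214455)), Mul(269455, Rational(-1, 170289))) = Add(Rational(-284579, 214455), Rational(-269455, 170289)) = Rational(-2083267556, 716065245) ≈ -2.9093)
Pow(Q, -1) = Pow(Rational(-2083267556, 716065245), -1) = Rational(-716065245, 2083267556)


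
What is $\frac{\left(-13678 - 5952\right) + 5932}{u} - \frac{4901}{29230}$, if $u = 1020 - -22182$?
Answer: $- \frac{28561419}{37677470} \approx -0.75805$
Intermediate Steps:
$u = 23202$ ($u = 1020 + 22182 = 23202$)
$\frac{\left(-13678 - 5952\right) + 5932}{u} - \frac{4901}{29230} = \frac{\left(-13678 - 5952\right) + 5932}{23202} - \frac{4901}{29230} = \left(-19630 + 5932\right) \frac{1}{23202} - \frac{4901}{29230} = \left(-13698\right) \frac{1}{23202} - \frac{4901}{29230} = - \frac{761}{1289} - \frac{4901}{29230} = - \frac{28561419}{37677470}$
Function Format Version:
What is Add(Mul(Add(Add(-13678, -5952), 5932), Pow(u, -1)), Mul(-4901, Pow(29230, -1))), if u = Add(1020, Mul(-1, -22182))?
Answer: Rational(-28561419, 37677470) ≈ -0.75805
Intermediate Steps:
u = 23202 (u = Add(1020, 22182) = 23202)
Add(Mul(Add(Add(-13678, -5952), 5932), Pow(u, -1)), Mul(-4901, Pow(29230, -1))) = Add(Mul(Add(Add(-13678, -5952), 5932), Pow(23202, -1)), Mul(-4901, Pow(29230, -1))) = Add(Mul(Add(-19630, 5932), Rational(1, 23202)), Mul(-4901, Rational(1, 29230))) = Add(Mul(-13698, Rational(1, 23202)), Rational(-4901, 29230)) = Add(Rational(-761, 1289), Rational(-4901, 29230)) = Rational(-28561419, 37677470)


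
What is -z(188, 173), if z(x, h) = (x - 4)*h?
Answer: -31832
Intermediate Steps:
z(x, h) = h*(-4 + x) (z(x, h) = (-4 + x)*h = h*(-4 + x))
-z(188, 173) = -173*(-4 + 188) = -173*184 = -1*31832 = -31832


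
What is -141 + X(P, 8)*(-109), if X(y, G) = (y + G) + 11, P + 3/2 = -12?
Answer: -1481/2 ≈ -740.50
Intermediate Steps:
P = -27/2 (P = -3/2 - 12 = -27/2 ≈ -13.500)
X(y, G) = 11 + G + y (X(y, G) = (G + y) + 11 = 11 + G + y)
-141 + X(P, 8)*(-109) = -141 + (11 + 8 - 27/2)*(-109) = -141 + (11/2)*(-109) = -141 - 1199/2 = -1481/2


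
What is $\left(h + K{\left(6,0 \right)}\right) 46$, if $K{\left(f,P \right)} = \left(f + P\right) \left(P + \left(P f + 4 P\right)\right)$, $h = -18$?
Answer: $-828$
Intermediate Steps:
$K{\left(f,P \right)} = \left(P + f\right) \left(5 P + P f\right)$ ($K{\left(f,P \right)} = \left(P + f\right) \left(P + \left(4 P + P f\right)\right) = \left(P + f\right) \left(5 P + P f\right)$)
$\left(h + K{\left(6,0 \right)}\right) 46 = \left(-18 + 0 \left(6^{2} + 5 \cdot 0 + 5 \cdot 6 + 0 \cdot 6\right)\right) 46 = \left(-18 + 0 \left(36 + 0 + 30 + 0\right)\right) 46 = \left(-18 + 0 \cdot 66\right) 46 = \left(-18 + 0\right) 46 = \left(-18\right) 46 = -828$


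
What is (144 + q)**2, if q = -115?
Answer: 841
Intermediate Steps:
(144 + q)**2 = (144 - 115)**2 = 29**2 = 841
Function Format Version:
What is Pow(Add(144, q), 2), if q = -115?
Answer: 841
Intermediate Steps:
Pow(Add(144, q), 2) = Pow(Add(144, -115), 2) = Pow(29, 2) = 841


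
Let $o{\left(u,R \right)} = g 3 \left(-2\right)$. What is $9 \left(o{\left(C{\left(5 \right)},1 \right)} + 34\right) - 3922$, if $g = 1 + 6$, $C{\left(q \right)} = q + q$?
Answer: $-3994$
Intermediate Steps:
$C{\left(q \right)} = 2 q$
$g = 7$
$o{\left(u,R \right)} = -42$ ($o{\left(u,R \right)} = 7 \cdot 3 \left(-2\right) = 21 \left(-2\right) = -42$)
$9 \left(o{\left(C{\left(5 \right)},1 \right)} + 34\right) - 3922 = 9 \left(-42 + 34\right) - 3922 = 9 \left(-8\right) - 3922 = -72 - 3922 = -3994$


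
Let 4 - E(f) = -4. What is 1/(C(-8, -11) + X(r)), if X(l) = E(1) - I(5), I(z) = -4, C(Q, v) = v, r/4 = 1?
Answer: 1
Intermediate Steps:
r = 4 (r = 4*1 = 4)
E(f) = 8 (E(f) = 4 - 1*(-4) = 4 + 4 = 8)
X(l) = 12 (X(l) = 8 - 1*(-4) = 8 + 4 = 12)
1/(C(-8, -11) + X(r)) = 1/(-11 + 12) = 1/1 = 1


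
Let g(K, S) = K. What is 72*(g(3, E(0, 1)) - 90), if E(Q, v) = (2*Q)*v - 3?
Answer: -6264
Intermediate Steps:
E(Q, v) = -3 + 2*Q*v (E(Q, v) = 2*Q*v - 3 = -3 + 2*Q*v)
72*(g(3, E(0, 1)) - 90) = 72*(3 - 90) = 72*(-87) = -6264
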